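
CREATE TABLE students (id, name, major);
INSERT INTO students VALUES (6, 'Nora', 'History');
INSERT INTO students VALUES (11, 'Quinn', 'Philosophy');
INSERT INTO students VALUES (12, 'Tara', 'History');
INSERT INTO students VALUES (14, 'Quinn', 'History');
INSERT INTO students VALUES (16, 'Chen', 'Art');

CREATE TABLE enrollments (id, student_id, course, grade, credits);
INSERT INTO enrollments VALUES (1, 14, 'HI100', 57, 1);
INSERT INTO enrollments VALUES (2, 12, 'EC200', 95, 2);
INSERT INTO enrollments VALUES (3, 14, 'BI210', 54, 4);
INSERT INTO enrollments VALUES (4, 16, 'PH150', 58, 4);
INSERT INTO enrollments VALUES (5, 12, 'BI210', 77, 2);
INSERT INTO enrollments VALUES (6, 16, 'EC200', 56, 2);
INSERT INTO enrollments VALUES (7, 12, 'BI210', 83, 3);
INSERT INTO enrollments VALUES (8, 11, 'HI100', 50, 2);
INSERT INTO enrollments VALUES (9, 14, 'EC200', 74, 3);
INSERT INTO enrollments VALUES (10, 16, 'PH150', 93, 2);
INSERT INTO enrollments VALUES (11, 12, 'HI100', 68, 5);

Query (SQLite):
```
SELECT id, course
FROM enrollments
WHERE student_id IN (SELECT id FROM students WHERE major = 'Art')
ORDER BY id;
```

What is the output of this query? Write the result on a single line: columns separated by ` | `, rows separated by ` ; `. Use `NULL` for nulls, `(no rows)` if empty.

Inner query: students.id where major = 'Art'.
Outer: keep enrollments rows whose student_id is in that set.
Inner query → {16}

4 | PH150 ; 6 | EC200 ; 10 | PH150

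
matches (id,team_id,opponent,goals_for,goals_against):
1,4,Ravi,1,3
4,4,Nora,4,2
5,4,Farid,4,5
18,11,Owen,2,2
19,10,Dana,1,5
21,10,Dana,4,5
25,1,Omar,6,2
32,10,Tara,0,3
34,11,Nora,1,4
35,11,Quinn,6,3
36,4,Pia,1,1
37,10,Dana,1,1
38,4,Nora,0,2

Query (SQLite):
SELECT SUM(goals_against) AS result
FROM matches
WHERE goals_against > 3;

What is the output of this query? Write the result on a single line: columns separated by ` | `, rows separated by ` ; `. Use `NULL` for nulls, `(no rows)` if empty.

19

Rows where goals_against > 3 → goals_against values: [5, 5, 5, 4].
SUM of non-NULL values = 19.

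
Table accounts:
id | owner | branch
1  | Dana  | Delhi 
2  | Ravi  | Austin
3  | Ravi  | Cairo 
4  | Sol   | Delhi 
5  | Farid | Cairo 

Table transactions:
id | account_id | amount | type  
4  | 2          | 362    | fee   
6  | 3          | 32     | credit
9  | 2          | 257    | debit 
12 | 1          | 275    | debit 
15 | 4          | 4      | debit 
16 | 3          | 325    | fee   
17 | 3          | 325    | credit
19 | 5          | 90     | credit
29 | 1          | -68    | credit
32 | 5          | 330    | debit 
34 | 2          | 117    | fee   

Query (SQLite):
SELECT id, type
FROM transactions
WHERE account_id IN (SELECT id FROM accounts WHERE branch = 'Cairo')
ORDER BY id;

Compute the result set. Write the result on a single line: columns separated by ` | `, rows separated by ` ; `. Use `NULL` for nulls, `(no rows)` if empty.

6 | credit ; 16 | fee ; 17 | credit ; 19 | credit ; 32 | debit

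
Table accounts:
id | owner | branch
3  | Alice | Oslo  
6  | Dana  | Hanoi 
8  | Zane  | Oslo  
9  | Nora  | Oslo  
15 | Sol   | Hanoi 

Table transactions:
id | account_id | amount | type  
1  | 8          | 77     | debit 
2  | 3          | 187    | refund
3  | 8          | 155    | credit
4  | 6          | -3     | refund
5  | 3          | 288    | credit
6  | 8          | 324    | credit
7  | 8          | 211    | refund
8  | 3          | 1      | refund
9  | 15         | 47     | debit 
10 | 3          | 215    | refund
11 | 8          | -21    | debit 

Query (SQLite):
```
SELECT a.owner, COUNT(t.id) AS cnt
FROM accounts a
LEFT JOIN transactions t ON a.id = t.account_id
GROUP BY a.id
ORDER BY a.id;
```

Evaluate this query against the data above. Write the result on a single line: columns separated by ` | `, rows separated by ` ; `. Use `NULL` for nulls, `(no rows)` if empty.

Alice | 4 ; Dana | 1 ; Zane | 5 ; Nora | 0 ; Sol | 1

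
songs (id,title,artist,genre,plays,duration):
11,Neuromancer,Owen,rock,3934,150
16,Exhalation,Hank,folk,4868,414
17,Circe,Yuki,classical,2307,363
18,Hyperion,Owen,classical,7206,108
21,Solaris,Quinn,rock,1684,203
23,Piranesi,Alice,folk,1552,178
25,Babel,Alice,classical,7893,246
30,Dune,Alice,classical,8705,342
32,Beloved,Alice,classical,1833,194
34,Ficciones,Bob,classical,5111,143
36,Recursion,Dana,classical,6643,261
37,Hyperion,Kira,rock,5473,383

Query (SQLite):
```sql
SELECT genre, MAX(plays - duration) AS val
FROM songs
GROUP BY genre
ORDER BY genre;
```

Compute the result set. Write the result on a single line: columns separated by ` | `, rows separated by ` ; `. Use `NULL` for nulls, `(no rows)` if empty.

classical | 8363 ; folk | 4454 ; rock | 5090

For each row compute plays - duration.
Group by genre; take MAX of the expression per group.
  classical: ids {17, 18, 25, 30, 32, 34, 36} → MAX(plays - duration)=8363
  folk: ids {16, 23} → MAX(plays - duration)=4454
  rock: ids {11, 21, 37} → MAX(plays - duration)=5090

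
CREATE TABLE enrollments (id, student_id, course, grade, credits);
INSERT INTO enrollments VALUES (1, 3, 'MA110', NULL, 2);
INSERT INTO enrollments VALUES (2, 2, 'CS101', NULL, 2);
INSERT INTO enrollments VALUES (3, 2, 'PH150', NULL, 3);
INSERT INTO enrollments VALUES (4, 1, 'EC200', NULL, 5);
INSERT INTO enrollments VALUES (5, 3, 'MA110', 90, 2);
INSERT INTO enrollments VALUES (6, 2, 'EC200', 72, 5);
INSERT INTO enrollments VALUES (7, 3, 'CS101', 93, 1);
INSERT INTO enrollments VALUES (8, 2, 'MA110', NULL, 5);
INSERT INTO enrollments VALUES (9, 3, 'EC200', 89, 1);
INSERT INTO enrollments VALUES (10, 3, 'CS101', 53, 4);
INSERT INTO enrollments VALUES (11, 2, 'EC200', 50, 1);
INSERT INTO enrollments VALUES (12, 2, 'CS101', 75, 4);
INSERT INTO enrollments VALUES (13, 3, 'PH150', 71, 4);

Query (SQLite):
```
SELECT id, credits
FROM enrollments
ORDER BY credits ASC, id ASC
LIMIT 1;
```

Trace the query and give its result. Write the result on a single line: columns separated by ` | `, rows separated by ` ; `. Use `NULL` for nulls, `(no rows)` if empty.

7 | 1

Sort by credits asc, tiebreak id asc: (1, id=7), (1, id=9), (1, id=11), (2, id=1) …. Take first 1.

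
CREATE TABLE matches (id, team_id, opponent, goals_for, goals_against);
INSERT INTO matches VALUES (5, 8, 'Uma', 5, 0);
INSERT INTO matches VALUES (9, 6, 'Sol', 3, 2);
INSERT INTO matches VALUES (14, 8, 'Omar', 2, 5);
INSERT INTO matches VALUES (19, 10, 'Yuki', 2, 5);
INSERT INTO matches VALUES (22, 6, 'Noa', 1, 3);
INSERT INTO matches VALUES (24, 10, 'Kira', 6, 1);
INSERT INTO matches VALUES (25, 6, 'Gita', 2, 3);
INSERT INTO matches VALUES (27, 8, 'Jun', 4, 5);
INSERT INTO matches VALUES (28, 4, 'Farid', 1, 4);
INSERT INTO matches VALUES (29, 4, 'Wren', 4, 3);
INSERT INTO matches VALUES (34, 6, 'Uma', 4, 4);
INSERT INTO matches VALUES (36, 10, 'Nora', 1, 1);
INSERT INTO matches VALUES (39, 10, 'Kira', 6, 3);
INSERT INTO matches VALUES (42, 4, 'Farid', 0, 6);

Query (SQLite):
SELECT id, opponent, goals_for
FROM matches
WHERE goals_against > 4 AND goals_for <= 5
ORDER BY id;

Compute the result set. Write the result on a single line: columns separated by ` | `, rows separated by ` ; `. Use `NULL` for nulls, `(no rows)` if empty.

14 | Omar | 2 ; 19 | Yuki | 2 ; 27 | Jun | 4 ; 42 | Farid | 0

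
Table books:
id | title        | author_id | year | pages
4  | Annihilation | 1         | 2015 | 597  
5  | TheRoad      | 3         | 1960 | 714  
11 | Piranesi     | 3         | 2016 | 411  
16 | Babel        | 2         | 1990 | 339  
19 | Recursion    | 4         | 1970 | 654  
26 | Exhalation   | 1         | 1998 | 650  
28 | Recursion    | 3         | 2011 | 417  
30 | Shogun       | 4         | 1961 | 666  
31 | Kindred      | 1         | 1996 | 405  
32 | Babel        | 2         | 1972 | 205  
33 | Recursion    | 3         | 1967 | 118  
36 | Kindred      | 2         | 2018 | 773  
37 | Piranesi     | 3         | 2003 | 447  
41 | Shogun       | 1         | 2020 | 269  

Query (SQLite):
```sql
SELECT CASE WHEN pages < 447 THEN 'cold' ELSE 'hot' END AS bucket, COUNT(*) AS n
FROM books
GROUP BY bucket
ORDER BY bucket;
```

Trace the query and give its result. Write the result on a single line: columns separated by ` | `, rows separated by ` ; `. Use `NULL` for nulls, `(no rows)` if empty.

cold | 7 ; hot | 7

Bucket rows by pages < 447 → 'cold' else 'hot'; count each bucket.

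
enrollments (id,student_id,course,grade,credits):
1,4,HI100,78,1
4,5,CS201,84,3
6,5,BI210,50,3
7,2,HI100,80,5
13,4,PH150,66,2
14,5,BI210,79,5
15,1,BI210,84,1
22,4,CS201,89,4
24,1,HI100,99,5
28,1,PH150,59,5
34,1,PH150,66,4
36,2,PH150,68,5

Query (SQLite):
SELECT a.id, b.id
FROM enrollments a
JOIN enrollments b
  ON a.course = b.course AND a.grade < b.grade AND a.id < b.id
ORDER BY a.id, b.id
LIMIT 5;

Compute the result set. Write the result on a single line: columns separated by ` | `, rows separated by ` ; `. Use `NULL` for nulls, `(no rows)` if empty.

1 | 7 ; 1 | 24 ; 4 | 22 ; 6 | 14 ; 6 | 15

Pairs (a,b) with same course, a.grade < b.grade, a.id < b.id.
course groups: BI210:{6,14,15} CS201:{4,22} HI100:{1,7,24} PH150:{13,28,34,36}
Ordered by (a.id, b.id); first 5.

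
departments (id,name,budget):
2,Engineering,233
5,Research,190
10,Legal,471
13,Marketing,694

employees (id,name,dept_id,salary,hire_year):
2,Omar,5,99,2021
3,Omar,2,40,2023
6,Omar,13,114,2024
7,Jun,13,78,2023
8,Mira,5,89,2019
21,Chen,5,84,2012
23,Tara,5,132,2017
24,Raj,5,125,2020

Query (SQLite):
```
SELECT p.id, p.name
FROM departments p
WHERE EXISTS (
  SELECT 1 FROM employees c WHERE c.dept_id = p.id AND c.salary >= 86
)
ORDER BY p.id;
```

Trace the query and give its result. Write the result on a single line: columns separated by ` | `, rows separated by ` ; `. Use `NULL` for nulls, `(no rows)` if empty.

5 | Research ; 13 | Marketing

For each departments row, check whether any employees with matching dept_id has salary >= 86.
Keep rows where that is true.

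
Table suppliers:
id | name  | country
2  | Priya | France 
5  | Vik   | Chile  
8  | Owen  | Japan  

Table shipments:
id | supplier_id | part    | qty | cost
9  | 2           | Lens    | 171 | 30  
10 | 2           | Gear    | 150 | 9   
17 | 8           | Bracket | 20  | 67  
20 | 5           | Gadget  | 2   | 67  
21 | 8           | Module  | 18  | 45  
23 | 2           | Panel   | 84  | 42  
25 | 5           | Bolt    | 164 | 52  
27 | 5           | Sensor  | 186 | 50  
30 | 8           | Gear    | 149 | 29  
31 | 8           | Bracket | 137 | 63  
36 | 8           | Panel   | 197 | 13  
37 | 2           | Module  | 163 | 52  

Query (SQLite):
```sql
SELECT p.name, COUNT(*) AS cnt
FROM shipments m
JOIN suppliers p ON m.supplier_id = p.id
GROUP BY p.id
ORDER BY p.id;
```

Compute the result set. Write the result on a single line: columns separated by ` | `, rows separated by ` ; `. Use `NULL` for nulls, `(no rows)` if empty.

Join each shipments row to its suppliers via supplier_id.
Group joined rows by suppliers.id; compute COUNT(*) per group.
  2: ids {9, 10, 23, 37} → COUNT(*)=4
  5: ids {20, 25, 27} → COUNT(*)=3
  8: ids {17, 21, 30, 31, 36} → COUNT(*)=5

Priya | 4 ; Vik | 3 ; Owen | 5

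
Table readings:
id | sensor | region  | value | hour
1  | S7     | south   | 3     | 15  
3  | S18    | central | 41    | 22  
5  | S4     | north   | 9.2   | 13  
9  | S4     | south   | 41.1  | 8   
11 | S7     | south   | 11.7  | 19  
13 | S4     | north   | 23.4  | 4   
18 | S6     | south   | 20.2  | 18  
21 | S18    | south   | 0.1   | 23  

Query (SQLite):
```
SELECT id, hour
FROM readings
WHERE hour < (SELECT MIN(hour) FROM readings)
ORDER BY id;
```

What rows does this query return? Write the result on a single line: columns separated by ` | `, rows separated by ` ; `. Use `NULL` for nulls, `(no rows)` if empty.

Scalar subquery: MIN(hour) over all readings rows = 4.
Keep rows where hour < that value.

(no rows)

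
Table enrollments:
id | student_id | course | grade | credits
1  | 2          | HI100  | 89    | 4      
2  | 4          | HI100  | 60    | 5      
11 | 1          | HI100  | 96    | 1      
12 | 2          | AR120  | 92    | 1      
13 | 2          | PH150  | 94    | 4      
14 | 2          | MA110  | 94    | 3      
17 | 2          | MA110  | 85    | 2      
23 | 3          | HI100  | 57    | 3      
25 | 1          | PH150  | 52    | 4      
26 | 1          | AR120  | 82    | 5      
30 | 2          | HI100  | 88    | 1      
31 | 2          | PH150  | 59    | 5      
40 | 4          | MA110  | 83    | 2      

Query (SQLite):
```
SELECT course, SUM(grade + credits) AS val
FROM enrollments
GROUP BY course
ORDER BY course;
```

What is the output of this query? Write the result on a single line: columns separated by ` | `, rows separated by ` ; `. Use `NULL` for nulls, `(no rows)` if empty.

For each row compute grade + credits.
Group by course; take SUM of the expression per group.
  AR120: ids {12, 26} → SUM(grade + credits)=180
  HI100: ids {1, 2, 11, 23, 30} → SUM(grade + credits)=404
  MA110: ids {14, 17, 40} → SUM(grade + credits)=269
  PH150: ids {13, 25, 31} → SUM(grade + credits)=218

AR120 | 180 ; HI100 | 404 ; MA110 | 269 ; PH150 | 218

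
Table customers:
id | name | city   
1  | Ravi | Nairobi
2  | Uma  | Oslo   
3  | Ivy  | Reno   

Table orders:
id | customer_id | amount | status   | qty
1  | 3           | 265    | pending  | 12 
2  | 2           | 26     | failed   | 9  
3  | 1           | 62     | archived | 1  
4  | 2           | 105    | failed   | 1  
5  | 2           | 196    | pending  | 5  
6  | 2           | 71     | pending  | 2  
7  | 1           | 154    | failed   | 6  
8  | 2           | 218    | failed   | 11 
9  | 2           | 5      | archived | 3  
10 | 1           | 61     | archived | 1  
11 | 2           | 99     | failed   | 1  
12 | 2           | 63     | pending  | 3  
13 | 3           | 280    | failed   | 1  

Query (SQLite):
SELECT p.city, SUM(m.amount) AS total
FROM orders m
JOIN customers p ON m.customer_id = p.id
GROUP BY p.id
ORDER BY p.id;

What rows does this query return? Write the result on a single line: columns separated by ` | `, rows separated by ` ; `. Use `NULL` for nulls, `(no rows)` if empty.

Join each orders row to its customers via customer_id.
Group joined rows by customers.id; compute SUM(m.amount) per group.
  1: ids {3, 7, 10} → SUM(m.amount)=277
  2: ids {2, 4, 5, 6, 8, 9, 11, 12} → SUM(m.amount)=783
  3: ids {1, 13} → SUM(m.amount)=545

Nairobi | 277 ; Oslo | 783 ; Reno | 545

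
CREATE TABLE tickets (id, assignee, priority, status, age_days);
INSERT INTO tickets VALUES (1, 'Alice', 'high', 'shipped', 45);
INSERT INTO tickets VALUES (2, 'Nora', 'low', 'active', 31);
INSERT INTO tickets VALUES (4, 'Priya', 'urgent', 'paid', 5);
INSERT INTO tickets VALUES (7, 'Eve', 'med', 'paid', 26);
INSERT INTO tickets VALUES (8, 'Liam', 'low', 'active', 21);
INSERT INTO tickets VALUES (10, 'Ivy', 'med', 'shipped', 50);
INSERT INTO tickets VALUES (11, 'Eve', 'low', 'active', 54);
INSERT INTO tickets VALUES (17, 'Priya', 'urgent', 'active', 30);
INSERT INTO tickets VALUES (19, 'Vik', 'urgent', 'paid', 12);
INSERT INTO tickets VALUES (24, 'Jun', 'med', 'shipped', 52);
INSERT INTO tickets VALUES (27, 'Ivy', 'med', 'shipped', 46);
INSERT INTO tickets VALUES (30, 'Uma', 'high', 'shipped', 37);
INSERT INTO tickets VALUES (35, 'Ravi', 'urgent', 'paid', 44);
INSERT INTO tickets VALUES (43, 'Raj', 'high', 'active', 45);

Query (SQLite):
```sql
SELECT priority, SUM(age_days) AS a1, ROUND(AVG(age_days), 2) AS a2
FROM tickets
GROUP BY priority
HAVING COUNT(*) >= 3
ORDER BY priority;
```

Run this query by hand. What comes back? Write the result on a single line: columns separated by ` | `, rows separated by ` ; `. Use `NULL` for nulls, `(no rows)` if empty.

Group tickets by priority.
Per group compute: SUM(age_days), ROUND(AVG(age_days), 2).
HAVING: drop groups with fewer than 3 rows.
  high: ids {1, 30, 43} → SUM(age_days)=127, ROUND(AVG(age_days), 2)=42.33
  low: ids {2, 8, 11} → SUM(age_days)=106, ROUND(AVG(age_days), 2)=35.33
  med: ids {7, 10, 24, 27} → SUM(age_days)=174, ROUND(AVG(age_days), 2)=43.5
  urgent: ids {4, 17, 19, 35} → SUM(age_days)=91, ROUND(AVG(age_days), 2)=22.75

high | 127 | 42.33 ; low | 106 | 35.33 ; med | 174 | 43.5 ; urgent | 91 | 22.75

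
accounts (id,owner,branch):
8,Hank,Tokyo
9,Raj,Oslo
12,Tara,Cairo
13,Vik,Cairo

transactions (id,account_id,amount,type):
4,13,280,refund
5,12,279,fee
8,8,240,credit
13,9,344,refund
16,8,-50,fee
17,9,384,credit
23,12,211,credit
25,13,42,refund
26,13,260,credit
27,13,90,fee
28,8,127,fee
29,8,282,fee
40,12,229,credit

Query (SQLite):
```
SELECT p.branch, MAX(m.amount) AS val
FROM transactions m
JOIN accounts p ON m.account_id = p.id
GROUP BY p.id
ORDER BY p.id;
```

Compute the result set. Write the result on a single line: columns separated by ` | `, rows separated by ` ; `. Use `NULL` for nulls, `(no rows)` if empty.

Join each transactions row to its accounts via account_id.
Group joined rows by accounts.id; compute MAX(m.amount) per group.
  8: ids {8, 16, 28, 29} → MAX(m.amount)=282
  9: ids {13, 17} → MAX(m.amount)=384
  12: ids {5, 23, 40} → MAX(m.amount)=279
  13: ids {4, 25, 26, 27} → MAX(m.amount)=280

Tokyo | 282 ; Oslo | 384 ; Cairo | 279 ; Cairo | 280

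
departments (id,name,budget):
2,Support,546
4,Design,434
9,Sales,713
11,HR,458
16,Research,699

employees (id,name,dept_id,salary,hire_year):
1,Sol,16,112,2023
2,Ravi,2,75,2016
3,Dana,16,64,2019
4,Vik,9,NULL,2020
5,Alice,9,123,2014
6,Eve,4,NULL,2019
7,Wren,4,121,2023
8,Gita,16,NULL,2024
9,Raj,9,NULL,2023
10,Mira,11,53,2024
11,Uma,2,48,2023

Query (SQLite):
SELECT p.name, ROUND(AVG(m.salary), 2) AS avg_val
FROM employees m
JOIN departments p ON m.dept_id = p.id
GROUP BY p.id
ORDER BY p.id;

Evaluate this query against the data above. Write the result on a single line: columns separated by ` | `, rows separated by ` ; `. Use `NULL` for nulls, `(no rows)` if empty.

Join each employees row to its departments via dept_id.
Group joined rows by departments.id; compute ROUND(AVG(m.salary), 2) per group.
  2: ids {2, 11} → ROUND(AVG(m.salary), 2)=61.5
  4: ids {6, 7} → ROUND(AVG(m.salary), 2)=121
  9: ids {4, 5, 9} → ROUND(AVG(m.salary), 2)=123
  11: ids {10} → ROUND(AVG(m.salary), 2)=53
  16: ids {1, 3, 8} → ROUND(AVG(m.salary), 2)=88

Support | 61.5 ; Design | 121 ; Sales | 123 ; HR | 53 ; Research | 88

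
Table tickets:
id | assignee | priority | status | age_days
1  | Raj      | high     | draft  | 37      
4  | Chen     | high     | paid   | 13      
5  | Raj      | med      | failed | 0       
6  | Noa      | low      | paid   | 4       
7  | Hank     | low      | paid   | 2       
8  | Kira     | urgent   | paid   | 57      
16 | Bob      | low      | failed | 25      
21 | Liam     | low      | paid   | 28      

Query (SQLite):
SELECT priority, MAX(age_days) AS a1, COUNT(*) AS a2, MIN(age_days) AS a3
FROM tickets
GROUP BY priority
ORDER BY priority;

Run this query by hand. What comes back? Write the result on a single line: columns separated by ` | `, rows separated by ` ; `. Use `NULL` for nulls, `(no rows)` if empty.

high | 37 | 2 | 13 ; low | 28 | 4 | 2 ; med | 0 | 1 | 0 ; urgent | 57 | 1 | 57

Group tickets by priority.
Per group compute: MAX(age_days), COUNT(*), MIN(age_days).
  high: ids {1, 4} → MAX(age_days)=37, COUNT(*)=2, MIN(age_days)=13
  low: ids {6, 7, 16, 21} → MAX(age_days)=28, COUNT(*)=4, MIN(age_days)=2
  med: ids {5} → MAX(age_days)=0, COUNT(*)=1, MIN(age_days)=0
  urgent: ids {8} → MAX(age_days)=57, COUNT(*)=1, MIN(age_days)=57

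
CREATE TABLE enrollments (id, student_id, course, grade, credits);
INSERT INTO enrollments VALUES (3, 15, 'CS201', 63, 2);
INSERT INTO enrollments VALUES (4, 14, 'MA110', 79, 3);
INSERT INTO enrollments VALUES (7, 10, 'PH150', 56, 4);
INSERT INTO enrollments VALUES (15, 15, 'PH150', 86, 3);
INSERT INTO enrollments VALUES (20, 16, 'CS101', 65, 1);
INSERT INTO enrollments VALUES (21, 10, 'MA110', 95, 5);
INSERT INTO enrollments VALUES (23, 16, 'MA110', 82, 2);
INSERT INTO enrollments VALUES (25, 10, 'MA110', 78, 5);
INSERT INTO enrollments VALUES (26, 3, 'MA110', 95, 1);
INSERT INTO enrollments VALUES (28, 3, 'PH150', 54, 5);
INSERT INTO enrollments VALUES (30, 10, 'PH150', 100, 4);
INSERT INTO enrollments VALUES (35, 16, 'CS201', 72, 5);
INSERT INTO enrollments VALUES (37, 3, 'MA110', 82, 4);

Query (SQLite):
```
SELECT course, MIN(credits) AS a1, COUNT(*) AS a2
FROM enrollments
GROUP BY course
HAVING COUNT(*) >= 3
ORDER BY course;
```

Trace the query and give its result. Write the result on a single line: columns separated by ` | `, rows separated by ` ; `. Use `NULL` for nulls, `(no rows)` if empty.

MA110 | 1 | 6 ; PH150 | 3 | 4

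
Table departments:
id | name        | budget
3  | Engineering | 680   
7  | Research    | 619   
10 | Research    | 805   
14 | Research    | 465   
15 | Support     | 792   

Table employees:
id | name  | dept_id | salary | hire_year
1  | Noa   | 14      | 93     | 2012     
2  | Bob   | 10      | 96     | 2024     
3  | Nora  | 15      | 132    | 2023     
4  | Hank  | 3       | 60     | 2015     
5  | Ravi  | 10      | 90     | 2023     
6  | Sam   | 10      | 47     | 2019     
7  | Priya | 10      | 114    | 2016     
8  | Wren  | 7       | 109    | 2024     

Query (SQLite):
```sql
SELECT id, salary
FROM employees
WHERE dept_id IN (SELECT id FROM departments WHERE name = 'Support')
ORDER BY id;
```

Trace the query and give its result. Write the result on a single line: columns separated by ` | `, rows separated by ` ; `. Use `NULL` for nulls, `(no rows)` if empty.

Inner query: departments.id where name = 'Support'.
Outer: keep employees rows whose dept_id is in that set.
Inner query → {15}

3 | 132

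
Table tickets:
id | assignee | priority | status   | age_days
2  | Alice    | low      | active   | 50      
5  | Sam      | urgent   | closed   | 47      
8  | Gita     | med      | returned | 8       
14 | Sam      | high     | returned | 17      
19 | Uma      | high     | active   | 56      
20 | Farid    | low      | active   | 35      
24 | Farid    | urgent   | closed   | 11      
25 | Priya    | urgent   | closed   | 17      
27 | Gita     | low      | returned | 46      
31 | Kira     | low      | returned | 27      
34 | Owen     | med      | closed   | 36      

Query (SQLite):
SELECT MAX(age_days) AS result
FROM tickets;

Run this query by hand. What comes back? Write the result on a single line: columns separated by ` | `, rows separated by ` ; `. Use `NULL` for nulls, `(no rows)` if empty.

56

All age_days values: [50, 47, 8, 17, 56, 35, 11, 17, 46, 27, 36].
MAX of non-NULL values = 56.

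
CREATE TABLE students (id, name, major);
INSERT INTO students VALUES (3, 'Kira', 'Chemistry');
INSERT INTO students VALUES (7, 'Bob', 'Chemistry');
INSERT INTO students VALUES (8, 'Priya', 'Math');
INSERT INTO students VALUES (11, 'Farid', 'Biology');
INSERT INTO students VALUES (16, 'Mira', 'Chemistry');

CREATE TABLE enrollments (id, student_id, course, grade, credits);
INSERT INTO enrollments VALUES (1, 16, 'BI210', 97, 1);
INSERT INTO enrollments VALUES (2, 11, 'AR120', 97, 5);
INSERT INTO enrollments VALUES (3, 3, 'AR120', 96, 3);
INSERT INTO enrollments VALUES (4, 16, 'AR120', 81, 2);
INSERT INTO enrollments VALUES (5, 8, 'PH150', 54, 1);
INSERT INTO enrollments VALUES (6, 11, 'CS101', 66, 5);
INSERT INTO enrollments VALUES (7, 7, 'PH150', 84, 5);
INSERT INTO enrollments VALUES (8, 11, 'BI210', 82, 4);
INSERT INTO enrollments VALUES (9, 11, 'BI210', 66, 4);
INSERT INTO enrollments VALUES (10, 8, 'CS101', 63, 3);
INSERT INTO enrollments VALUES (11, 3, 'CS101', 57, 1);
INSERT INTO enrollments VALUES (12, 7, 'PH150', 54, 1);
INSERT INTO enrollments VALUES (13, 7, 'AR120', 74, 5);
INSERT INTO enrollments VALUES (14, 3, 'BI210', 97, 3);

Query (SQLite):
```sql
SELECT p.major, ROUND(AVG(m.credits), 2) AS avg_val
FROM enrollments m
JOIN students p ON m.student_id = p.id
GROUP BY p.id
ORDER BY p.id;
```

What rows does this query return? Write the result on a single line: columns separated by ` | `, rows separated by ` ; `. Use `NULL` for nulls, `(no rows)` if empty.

Join each enrollments row to its students via student_id.
Group joined rows by students.id; compute ROUND(AVG(m.credits), 2) per group.
  3: ids {3, 11, 14} → ROUND(AVG(m.credits), 2)=2.33
  7: ids {7, 12, 13} → ROUND(AVG(m.credits), 2)=3.67
  8: ids {5, 10} → ROUND(AVG(m.credits), 2)=2
  11: ids {2, 6, 8, 9} → ROUND(AVG(m.credits), 2)=4.5
  16: ids {1, 4} → ROUND(AVG(m.credits), 2)=1.5

Chemistry | 2.33 ; Chemistry | 3.67 ; Math | 2 ; Biology | 4.5 ; Chemistry | 1.5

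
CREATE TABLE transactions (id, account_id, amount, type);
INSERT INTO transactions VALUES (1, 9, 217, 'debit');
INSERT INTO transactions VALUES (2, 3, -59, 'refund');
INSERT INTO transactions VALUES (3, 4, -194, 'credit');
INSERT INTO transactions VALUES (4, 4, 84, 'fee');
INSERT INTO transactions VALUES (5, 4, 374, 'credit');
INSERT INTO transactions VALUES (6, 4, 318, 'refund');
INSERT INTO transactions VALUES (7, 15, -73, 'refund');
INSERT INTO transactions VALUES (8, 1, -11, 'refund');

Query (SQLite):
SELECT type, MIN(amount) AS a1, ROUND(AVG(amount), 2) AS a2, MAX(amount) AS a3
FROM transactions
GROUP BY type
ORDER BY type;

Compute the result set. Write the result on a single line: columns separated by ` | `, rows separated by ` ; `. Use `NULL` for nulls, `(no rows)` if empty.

credit | -194 | 90 | 374 ; debit | 217 | 217 | 217 ; fee | 84 | 84 | 84 ; refund | -73 | 43.75 | 318

Group transactions by type.
Per group compute: MIN(amount), ROUND(AVG(amount), 2), MAX(amount).
  credit: ids {3, 5} → MIN(amount)=-194, ROUND(AVG(amount), 2)=90, MAX(amount)=374
  debit: ids {1} → MIN(amount)=217, ROUND(AVG(amount), 2)=217, MAX(amount)=217
  fee: ids {4} → MIN(amount)=84, ROUND(AVG(amount), 2)=84, MAX(amount)=84
  refund: ids {2, 6, 7, 8} → MIN(amount)=-73, ROUND(AVG(amount), 2)=43.75, MAX(amount)=318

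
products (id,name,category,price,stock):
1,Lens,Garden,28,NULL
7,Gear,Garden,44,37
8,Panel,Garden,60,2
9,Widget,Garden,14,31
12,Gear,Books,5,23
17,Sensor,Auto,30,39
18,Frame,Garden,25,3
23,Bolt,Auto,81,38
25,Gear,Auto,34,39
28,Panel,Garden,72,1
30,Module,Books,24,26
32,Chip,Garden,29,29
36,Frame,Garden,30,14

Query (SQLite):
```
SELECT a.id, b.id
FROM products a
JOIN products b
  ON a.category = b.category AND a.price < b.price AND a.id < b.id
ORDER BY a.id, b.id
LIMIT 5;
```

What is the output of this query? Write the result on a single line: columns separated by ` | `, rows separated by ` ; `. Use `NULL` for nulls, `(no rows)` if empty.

Pairs (a,b) with same category, a.price < b.price, a.id < b.id.
category groups: Auto:{17,23,25} Books:{12,30} Garden:{1,7,8,9,18,28,32,36}
Ordered by (a.id, b.id); first 5.

1 | 7 ; 1 | 8 ; 1 | 28 ; 1 | 32 ; 1 | 36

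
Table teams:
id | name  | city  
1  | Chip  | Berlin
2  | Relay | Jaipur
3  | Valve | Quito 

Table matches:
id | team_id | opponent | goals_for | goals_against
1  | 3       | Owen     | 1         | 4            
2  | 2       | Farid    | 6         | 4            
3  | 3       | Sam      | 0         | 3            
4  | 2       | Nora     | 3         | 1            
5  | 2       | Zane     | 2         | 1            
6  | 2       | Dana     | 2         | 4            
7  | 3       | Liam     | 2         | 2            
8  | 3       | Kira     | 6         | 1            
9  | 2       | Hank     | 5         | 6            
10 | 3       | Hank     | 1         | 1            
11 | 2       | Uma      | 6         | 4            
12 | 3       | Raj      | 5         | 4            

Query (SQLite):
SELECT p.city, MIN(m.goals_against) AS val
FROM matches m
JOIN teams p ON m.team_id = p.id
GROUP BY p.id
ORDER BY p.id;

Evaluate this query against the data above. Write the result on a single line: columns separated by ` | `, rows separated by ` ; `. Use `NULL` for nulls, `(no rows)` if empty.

Jaipur | 1 ; Quito | 1

Join each matches row to its teams via team_id.
Group joined rows by teams.id; compute MIN(m.goals_against) per group.
  2: ids {2, 4, 5, 6, 9, 11} → MIN(m.goals_against)=1
  3: ids {1, 3, 7, 8, 10, 12} → MIN(m.goals_against)=1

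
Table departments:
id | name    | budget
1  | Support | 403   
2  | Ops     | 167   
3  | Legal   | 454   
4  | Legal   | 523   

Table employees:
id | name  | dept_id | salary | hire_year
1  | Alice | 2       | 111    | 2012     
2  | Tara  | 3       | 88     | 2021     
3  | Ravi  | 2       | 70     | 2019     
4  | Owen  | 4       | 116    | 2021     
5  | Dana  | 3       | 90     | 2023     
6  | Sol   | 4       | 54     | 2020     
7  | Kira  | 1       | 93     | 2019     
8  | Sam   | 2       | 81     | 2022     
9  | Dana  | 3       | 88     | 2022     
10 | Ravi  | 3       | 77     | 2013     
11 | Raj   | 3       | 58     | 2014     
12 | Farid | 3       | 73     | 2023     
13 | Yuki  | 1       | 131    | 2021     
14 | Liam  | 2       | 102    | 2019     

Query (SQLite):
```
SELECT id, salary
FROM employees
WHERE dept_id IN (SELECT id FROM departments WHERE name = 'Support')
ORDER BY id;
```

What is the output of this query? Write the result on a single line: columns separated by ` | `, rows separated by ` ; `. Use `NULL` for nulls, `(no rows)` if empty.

Inner query: departments.id where name = 'Support'.
Outer: keep employees rows whose dept_id is in that set.
Inner query → {1}

7 | 93 ; 13 | 131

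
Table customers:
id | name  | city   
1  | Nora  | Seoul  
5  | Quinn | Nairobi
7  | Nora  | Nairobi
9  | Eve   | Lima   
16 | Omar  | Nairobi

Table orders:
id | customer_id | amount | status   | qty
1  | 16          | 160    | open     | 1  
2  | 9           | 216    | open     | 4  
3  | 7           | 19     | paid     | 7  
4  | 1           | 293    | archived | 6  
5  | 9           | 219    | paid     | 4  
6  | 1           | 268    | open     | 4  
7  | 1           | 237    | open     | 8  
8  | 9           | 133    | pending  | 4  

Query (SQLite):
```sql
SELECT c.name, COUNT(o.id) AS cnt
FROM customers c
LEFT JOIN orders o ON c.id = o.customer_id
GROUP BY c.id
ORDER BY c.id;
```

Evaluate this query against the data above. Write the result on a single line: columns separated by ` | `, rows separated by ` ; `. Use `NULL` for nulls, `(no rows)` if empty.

LEFT JOIN keeps every customers row; unmatched ones get NULL for orders columns.
Group by customers.id and compute COUNT(o.id). COUNT(col) of an all-NULL group is 0.
  1: ids {4, 6, 7} → COUNT(o.id)=3
  5: ids {—} → COUNT(o.id)=0
  7: ids {3} → COUNT(o.id)=1
  9: ids {2, 5, 8} → COUNT(o.id)=3
  16: ids {1} → COUNT(o.id)=1

Nora | 3 ; Quinn | 0 ; Nora | 1 ; Eve | 3 ; Omar | 1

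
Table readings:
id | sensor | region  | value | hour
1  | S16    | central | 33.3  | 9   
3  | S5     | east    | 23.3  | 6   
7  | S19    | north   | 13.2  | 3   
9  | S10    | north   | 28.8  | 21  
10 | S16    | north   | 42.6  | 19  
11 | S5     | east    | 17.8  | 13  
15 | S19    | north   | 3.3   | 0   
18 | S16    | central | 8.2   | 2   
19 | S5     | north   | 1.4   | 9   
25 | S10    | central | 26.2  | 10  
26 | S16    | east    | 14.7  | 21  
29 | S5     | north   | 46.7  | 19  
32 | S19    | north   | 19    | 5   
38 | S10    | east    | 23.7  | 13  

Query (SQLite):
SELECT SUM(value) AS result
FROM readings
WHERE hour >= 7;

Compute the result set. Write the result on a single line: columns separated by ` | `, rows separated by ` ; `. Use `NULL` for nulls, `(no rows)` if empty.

235.2

Rows where hour >= 7 → value values: [33.3, 28.8, 42.6, 17.8, 1.4, 26.2, 14.7, 46.7, 23.7].
SUM of non-NULL values = 235.2.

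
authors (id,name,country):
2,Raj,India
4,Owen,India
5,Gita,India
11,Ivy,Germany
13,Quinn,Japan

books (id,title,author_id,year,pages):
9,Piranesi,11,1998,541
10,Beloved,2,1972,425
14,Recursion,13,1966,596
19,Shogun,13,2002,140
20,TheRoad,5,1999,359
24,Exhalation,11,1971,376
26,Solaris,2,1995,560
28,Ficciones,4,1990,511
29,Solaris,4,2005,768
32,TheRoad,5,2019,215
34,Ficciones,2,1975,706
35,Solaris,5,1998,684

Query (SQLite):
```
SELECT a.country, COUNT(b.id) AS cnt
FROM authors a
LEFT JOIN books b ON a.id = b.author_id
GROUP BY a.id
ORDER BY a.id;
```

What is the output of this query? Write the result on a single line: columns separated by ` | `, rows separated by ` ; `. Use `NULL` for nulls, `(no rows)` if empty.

LEFT JOIN keeps every authors row; unmatched ones get NULL for books columns.
Group by authors.id and compute COUNT(b.id). COUNT(col) of an all-NULL group is 0.
  2: ids {10, 26, 34} → COUNT(b.id)=3
  4: ids {28, 29} → COUNT(b.id)=2
  5: ids {20, 32, 35} → COUNT(b.id)=3
  11: ids {9, 24} → COUNT(b.id)=2
  13: ids {14, 19} → COUNT(b.id)=2

India | 3 ; India | 2 ; India | 3 ; Germany | 2 ; Japan | 2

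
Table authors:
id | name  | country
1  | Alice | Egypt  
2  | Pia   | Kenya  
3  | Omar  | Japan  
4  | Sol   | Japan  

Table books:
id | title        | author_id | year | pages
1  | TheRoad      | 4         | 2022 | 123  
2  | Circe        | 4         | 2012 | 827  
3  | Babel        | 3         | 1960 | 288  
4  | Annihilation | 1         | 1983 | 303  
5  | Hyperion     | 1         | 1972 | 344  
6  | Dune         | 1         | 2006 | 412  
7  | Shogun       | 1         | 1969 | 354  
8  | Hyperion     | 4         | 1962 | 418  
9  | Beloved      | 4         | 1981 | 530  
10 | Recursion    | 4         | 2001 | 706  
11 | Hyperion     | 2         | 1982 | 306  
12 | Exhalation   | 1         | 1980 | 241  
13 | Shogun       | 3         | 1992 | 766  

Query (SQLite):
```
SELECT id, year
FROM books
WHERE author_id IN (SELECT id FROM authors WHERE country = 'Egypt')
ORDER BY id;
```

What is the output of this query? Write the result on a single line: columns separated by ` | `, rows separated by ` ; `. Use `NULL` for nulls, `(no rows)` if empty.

4 | 1983 ; 5 | 1972 ; 6 | 2006 ; 7 | 1969 ; 12 | 1980

Inner query: authors.id where country = 'Egypt'.
Outer: keep books rows whose author_id is in that set.
Inner query → {1}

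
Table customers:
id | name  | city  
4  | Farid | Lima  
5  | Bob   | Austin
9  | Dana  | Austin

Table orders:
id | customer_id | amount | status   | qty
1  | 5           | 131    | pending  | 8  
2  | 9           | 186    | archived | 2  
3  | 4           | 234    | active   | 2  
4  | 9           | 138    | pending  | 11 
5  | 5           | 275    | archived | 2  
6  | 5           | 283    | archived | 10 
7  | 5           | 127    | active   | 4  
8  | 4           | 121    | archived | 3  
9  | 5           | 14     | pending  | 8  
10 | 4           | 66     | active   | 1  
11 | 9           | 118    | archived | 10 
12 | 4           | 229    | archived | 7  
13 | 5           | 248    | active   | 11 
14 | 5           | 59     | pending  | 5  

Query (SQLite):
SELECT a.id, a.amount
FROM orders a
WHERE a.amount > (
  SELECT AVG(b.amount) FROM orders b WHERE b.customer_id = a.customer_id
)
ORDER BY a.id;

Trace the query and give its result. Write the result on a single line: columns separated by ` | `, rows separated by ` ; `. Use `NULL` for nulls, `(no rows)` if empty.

2 | 186 ; 3 | 234 ; 5 | 275 ; 6 | 283 ; 12 | 229 ; 13 | 248

For each orders row a, compute AVG(amount) over rows sharing a.customer_id.
Keep row a if a.amount > that per-group AVG.
  customer_id=4: AVG(amount) = 162.5
  customer_id=5: AVG(amount) = 162.428571
  customer_id=9: AVG(amount) = 147.333333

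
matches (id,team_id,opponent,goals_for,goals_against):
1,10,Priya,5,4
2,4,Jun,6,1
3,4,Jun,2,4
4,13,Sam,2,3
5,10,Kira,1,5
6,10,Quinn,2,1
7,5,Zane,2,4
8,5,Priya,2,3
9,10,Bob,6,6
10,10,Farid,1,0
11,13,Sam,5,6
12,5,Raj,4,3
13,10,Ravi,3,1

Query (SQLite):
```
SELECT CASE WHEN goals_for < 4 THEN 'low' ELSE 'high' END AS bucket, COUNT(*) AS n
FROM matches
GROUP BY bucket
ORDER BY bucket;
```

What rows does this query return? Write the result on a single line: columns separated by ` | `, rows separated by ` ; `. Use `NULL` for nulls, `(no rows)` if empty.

high | 5 ; low | 8

Bucket rows by goals_for < 4 → 'low' else 'high'; count each bucket.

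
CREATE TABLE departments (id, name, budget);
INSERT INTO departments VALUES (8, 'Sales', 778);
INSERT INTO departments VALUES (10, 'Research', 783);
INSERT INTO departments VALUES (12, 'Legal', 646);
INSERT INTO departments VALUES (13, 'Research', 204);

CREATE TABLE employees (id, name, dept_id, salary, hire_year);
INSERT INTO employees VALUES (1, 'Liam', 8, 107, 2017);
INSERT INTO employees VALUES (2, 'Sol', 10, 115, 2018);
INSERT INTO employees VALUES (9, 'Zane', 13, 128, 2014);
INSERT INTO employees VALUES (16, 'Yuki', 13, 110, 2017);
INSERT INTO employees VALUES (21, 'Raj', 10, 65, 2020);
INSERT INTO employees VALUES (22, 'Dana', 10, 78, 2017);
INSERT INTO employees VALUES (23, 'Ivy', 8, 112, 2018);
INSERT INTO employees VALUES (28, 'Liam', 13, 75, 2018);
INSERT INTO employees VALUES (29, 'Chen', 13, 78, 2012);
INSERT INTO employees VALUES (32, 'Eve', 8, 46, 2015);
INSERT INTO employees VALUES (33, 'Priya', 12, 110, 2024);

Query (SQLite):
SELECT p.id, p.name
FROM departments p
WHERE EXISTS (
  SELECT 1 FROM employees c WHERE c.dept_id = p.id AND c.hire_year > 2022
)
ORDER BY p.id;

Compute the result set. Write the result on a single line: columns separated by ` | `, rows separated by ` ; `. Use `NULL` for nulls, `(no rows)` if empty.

For each departments row, check whether any employees with matching dept_id has hire_year > 2022.
Keep rows where that is true.

12 | Legal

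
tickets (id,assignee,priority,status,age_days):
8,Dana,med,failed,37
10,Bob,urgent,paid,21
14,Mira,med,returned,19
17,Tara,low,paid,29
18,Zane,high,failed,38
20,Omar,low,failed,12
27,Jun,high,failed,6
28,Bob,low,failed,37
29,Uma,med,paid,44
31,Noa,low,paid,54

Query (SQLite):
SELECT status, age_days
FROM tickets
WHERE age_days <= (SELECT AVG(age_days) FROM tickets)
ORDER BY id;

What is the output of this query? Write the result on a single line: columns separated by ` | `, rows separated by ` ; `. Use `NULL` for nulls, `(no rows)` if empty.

Scalar subquery: AVG(age_days) over all tickets rows = 29.7.
Keep rows where age_days <= that value.

paid | 21 ; returned | 19 ; paid | 29 ; failed | 12 ; failed | 6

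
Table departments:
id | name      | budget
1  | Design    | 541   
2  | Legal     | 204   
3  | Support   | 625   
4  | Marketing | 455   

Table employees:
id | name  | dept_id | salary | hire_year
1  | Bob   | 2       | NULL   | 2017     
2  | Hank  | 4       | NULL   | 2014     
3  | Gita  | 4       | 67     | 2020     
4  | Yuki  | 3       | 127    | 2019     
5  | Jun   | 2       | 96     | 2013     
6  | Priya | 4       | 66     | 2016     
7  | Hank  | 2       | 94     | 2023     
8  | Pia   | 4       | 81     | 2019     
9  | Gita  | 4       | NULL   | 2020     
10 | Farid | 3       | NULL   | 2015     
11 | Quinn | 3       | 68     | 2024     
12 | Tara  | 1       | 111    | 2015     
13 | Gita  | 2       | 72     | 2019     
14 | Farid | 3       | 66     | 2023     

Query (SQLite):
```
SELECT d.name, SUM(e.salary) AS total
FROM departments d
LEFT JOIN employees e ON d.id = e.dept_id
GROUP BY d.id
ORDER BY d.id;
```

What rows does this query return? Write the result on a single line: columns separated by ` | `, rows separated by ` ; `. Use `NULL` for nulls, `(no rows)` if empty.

LEFT JOIN keeps every departments row; unmatched ones get NULL for employees columns.
Group by departments.id and compute SUM(e.salary). SUM over an all-NULL group is NULL.
  1: ids {12} → SUM(e.salary)=111
  2: ids {1, 5, 7, 13} → SUM(e.salary)=262
  3: ids {4, 10, 11, 14} → SUM(e.salary)=261
  4: ids {2, 3, 6, 8, 9} → SUM(e.salary)=214

Design | 111 ; Legal | 262 ; Support | 261 ; Marketing | 214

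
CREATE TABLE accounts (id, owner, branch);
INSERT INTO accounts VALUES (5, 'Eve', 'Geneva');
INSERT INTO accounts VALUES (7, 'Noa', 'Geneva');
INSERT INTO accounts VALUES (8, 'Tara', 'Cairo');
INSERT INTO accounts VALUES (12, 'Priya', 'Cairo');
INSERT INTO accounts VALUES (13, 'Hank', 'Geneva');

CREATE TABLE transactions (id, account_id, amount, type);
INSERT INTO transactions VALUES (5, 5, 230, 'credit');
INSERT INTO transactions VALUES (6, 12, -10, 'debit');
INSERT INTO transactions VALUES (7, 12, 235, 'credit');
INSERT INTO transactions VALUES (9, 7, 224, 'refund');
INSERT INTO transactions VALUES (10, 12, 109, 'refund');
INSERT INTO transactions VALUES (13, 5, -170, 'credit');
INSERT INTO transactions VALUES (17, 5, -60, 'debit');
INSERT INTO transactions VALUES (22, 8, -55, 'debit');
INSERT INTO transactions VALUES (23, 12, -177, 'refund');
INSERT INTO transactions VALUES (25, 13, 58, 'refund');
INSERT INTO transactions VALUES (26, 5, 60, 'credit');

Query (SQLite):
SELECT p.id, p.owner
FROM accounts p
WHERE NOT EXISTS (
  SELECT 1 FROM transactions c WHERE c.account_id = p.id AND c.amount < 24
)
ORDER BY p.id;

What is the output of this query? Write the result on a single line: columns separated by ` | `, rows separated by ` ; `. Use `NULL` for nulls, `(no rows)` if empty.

7 | Noa ; 13 | Hank

For each accounts row, check whether any transactions with matching account_id has amount < 24.
Keep rows where that is false.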